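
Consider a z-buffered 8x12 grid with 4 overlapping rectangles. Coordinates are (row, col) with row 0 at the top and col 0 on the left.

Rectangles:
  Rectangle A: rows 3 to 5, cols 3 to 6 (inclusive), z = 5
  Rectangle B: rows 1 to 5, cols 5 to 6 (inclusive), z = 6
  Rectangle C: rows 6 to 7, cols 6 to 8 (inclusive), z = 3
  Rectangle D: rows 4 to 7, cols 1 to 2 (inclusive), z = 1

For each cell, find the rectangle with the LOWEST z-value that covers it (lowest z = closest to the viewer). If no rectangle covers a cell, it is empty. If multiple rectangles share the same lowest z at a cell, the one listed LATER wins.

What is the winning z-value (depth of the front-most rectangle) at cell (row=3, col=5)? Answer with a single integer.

Answer: 5

Derivation:
Check cell (3,5):
  A: rows 3-5 cols 3-6 z=5 -> covers; best now A (z=5)
  B: rows 1-5 cols 5-6 z=6 -> covers; best now A (z=5)
  C: rows 6-7 cols 6-8 -> outside (row miss)
  D: rows 4-7 cols 1-2 -> outside (row miss)
Winner: A at z=5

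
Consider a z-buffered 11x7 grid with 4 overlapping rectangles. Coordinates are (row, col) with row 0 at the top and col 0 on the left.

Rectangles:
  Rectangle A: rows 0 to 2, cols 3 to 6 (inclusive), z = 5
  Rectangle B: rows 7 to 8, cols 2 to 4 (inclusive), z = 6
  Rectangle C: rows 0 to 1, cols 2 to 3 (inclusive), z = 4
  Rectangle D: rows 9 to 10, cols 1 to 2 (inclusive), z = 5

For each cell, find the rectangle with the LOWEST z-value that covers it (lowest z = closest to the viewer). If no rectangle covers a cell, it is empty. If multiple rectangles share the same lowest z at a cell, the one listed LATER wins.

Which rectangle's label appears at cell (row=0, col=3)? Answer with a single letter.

Check cell (0,3):
  A: rows 0-2 cols 3-6 z=5 -> covers; best now A (z=5)
  B: rows 7-8 cols 2-4 -> outside (row miss)
  C: rows 0-1 cols 2-3 z=4 -> covers; best now C (z=4)
  D: rows 9-10 cols 1-2 -> outside (row miss)
Winner: C at z=4

Answer: C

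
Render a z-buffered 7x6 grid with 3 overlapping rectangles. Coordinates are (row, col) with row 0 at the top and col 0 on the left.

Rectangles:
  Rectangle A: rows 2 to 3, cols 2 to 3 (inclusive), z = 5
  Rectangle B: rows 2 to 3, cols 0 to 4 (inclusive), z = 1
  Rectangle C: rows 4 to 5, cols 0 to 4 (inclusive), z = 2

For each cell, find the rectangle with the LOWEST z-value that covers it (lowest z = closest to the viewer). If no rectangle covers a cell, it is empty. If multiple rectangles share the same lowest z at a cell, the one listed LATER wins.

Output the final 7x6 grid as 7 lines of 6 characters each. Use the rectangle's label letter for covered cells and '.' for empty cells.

......
......
BBBBB.
BBBBB.
CCCCC.
CCCCC.
......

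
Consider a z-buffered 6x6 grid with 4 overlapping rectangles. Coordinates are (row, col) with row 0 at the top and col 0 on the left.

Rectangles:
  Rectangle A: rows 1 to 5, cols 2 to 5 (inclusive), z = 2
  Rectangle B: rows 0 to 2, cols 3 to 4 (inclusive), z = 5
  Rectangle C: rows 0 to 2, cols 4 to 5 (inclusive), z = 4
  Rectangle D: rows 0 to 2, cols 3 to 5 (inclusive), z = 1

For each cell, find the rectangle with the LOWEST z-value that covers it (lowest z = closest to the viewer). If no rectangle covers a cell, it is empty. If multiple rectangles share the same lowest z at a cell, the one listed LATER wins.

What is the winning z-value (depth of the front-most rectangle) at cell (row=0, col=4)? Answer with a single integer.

Answer: 1

Derivation:
Check cell (0,4):
  A: rows 1-5 cols 2-5 -> outside (row miss)
  B: rows 0-2 cols 3-4 z=5 -> covers; best now B (z=5)
  C: rows 0-2 cols 4-5 z=4 -> covers; best now C (z=4)
  D: rows 0-2 cols 3-5 z=1 -> covers; best now D (z=1)
Winner: D at z=1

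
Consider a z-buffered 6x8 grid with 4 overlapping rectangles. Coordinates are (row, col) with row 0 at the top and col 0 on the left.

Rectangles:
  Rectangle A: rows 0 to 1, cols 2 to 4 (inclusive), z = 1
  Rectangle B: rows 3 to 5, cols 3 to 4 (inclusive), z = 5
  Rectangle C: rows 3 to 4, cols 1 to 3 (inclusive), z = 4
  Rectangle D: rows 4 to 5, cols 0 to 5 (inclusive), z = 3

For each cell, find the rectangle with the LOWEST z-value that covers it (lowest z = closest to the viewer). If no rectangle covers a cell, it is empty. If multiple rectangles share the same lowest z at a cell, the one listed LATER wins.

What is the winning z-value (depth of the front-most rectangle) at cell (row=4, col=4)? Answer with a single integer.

Check cell (4,4):
  A: rows 0-1 cols 2-4 -> outside (row miss)
  B: rows 3-5 cols 3-4 z=5 -> covers; best now B (z=5)
  C: rows 3-4 cols 1-3 -> outside (col miss)
  D: rows 4-5 cols 0-5 z=3 -> covers; best now D (z=3)
Winner: D at z=3

Answer: 3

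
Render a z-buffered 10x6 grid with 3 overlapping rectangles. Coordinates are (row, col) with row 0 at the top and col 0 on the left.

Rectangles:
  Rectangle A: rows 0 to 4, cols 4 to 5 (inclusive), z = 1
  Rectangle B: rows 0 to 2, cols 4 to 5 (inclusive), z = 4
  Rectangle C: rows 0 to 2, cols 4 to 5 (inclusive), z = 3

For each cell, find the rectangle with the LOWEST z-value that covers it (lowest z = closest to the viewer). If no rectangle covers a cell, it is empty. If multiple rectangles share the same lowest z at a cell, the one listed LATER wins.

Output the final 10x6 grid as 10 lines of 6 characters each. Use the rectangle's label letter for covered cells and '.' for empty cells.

....AA
....AA
....AA
....AA
....AA
......
......
......
......
......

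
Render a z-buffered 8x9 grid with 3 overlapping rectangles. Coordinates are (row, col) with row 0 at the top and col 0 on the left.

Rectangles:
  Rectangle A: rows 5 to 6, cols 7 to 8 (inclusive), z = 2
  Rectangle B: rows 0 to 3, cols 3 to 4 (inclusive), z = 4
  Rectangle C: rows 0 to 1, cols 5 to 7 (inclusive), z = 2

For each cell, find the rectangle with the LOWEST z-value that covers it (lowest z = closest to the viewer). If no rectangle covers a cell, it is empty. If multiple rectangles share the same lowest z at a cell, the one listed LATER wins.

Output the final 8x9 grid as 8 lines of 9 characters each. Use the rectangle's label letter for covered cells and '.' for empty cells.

...BBCCC.
...BBCCC.
...BB....
...BB....
.........
.......AA
.......AA
.........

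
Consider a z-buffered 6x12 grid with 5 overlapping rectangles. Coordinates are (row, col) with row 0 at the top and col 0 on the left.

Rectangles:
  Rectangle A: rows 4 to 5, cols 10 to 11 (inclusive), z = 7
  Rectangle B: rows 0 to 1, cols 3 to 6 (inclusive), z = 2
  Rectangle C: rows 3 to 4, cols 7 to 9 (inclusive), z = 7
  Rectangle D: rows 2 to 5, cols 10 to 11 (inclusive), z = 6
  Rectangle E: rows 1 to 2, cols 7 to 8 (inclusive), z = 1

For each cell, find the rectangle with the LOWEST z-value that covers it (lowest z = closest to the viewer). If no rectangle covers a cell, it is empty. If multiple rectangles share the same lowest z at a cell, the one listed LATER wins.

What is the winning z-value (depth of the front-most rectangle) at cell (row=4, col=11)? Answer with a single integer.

Check cell (4,11):
  A: rows 4-5 cols 10-11 z=7 -> covers; best now A (z=7)
  B: rows 0-1 cols 3-6 -> outside (row miss)
  C: rows 3-4 cols 7-9 -> outside (col miss)
  D: rows 2-5 cols 10-11 z=6 -> covers; best now D (z=6)
  E: rows 1-2 cols 7-8 -> outside (row miss)
Winner: D at z=6

Answer: 6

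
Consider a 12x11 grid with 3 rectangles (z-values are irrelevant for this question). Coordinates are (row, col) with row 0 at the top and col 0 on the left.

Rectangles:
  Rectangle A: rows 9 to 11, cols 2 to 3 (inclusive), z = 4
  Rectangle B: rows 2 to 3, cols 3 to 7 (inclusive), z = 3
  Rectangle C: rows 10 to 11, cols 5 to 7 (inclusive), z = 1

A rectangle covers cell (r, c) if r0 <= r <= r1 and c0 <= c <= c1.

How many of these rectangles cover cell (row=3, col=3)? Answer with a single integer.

Check cell (3,3):
  A: rows 9-11 cols 2-3 -> outside (row miss)
  B: rows 2-3 cols 3-7 -> covers
  C: rows 10-11 cols 5-7 -> outside (row miss)
Count covering = 1

Answer: 1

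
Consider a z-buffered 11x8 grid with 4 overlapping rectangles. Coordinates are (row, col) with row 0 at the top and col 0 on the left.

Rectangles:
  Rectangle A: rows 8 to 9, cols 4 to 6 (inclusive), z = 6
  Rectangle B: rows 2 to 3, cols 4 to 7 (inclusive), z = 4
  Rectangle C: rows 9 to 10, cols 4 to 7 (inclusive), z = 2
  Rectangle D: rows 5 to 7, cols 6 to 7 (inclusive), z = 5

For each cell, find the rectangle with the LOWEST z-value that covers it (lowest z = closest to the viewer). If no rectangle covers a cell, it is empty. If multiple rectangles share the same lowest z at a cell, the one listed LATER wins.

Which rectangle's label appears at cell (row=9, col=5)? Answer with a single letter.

Answer: C

Derivation:
Check cell (9,5):
  A: rows 8-9 cols 4-6 z=6 -> covers; best now A (z=6)
  B: rows 2-3 cols 4-7 -> outside (row miss)
  C: rows 9-10 cols 4-7 z=2 -> covers; best now C (z=2)
  D: rows 5-7 cols 6-7 -> outside (row miss)
Winner: C at z=2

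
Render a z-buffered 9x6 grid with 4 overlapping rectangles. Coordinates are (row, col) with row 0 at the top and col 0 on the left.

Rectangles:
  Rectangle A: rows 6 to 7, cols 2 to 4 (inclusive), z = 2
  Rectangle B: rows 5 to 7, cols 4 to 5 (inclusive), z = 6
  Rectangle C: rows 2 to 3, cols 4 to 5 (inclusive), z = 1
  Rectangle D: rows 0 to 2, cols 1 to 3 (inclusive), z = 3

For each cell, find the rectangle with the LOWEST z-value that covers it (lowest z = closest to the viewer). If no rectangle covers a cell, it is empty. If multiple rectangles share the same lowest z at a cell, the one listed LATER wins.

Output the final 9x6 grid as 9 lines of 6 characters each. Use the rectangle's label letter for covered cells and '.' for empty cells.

.DDD..
.DDD..
.DDDCC
....CC
......
....BB
..AAAB
..AAAB
......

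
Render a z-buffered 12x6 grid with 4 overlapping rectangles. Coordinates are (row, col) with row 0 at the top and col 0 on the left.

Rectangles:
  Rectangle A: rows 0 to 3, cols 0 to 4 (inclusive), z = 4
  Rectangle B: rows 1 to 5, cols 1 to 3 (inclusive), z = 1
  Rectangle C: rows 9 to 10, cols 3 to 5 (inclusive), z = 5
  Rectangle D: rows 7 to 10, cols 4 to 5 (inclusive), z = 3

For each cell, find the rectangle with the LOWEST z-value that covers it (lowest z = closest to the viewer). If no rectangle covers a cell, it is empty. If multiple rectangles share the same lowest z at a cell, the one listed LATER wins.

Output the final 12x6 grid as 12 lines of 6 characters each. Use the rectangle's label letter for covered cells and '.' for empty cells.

AAAAA.
ABBBA.
ABBBA.
ABBBA.
.BBB..
.BBB..
......
....DD
....DD
...CDD
...CDD
......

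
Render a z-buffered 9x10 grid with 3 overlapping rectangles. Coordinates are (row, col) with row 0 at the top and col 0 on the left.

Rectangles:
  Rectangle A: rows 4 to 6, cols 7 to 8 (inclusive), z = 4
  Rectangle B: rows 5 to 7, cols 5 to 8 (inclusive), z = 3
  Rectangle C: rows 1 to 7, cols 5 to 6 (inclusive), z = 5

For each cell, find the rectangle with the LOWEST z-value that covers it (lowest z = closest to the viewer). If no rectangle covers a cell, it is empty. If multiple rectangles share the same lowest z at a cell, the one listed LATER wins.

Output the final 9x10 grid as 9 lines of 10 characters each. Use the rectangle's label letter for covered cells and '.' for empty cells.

..........
.....CC...
.....CC...
.....CC...
.....CCAA.
.....BBBB.
.....BBBB.
.....BBBB.
..........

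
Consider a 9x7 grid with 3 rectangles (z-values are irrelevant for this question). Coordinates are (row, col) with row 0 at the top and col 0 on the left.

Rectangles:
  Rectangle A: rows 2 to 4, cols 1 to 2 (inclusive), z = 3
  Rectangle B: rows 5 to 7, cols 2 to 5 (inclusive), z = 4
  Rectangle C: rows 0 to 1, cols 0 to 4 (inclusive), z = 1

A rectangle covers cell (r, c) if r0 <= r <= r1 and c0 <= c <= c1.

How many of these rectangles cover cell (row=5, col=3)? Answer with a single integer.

Check cell (5,3):
  A: rows 2-4 cols 1-2 -> outside (row miss)
  B: rows 5-7 cols 2-5 -> covers
  C: rows 0-1 cols 0-4 -> outside (row miss)
Count covering = 1

Answer: 1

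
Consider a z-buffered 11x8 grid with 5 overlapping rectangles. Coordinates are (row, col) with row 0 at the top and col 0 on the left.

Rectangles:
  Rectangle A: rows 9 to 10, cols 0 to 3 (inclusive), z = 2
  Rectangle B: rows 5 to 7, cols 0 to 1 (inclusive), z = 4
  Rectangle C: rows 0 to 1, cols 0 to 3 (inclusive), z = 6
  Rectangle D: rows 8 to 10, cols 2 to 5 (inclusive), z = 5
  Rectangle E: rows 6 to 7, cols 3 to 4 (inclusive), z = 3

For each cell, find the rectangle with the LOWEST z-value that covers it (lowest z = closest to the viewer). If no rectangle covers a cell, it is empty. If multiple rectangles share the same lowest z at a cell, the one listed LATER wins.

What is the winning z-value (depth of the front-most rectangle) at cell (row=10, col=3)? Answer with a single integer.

Answer: 2

Derivation:
Check cell (10,3):
  A: rows 9-10 cols 0-3 z=2 -> covers; best now A (z=2)
  B: rows 5-7 cols 0-1 -> outside (row miss)
  C: rows 0-1 cols 0-3 -> outside (row miss)
  D: rows 8-10 cols 2-5 z=5 -> covers; best now A (z=2)
  E: rows 6-7 cols 3-4 -> outside (row miss)
Winner: A at z=2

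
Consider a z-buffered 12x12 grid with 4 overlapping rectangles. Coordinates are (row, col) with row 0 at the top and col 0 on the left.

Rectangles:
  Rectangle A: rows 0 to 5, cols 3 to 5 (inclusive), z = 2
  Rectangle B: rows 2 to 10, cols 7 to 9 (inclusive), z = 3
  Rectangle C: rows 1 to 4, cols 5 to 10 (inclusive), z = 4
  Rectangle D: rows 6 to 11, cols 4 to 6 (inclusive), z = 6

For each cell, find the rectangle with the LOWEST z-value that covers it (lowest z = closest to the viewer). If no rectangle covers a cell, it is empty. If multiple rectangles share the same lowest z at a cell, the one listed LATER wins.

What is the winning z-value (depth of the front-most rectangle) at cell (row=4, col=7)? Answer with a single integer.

Check cell (4,7):
  A: rows 0-5 cols 3-5 -> outside (col miss)
  B: rows 2-10 cols 7-9 z=3 -> covers; best now B (z=3)
  C: rows 1-4 cols 5-10 z=4 -> covers; best now B (z=3)
  D: rows 6-11 cols 4-6 -> outside (row miss)
Winner: B at z=3

Answer: 3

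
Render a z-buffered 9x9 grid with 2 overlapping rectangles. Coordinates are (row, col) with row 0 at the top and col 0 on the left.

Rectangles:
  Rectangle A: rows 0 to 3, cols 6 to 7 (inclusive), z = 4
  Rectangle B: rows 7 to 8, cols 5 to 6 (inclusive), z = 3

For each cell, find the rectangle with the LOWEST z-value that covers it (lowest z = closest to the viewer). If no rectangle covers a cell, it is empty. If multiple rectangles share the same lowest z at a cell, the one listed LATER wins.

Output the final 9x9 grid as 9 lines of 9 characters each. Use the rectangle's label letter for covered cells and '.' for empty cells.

......AA.
......AA.
......AA.
......AA.
.........
.........
.........
.....BB..
.....BB..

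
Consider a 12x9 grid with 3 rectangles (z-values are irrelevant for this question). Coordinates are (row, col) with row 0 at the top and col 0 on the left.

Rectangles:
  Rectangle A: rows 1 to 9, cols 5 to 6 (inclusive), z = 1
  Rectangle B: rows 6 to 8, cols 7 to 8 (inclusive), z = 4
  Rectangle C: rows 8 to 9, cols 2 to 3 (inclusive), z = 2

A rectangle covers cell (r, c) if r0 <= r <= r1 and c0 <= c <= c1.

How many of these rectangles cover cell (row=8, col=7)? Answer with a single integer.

Check cell (8,7):
  A: rows 1-9 cols 5-6 -> outside (col miss)
  B: rows 6-8 cols 7-8 -> covers
  C: rows 8-9 cols 2-3 -> outside (col miss)
Count covering = 1

Answer: 1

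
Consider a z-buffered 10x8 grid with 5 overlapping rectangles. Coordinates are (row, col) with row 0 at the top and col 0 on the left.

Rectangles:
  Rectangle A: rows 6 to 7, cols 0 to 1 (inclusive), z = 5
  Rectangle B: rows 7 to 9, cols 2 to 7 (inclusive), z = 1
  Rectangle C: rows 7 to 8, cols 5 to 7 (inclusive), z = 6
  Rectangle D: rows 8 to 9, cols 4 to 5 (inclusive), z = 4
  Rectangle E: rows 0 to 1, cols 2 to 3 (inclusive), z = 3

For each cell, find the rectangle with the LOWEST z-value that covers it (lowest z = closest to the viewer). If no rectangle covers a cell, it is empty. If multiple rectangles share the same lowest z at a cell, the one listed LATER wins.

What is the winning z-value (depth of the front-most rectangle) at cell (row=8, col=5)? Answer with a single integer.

Check cell (8,5):
  A: rows 6-7 cols 0-1 -> outside (row miss)
  B: rows 7-9 cols 2-7 z=1 -> covers; best now B (z=1)
  C: rows 7-8 cols 5-7 z=6 -> covers; best now B (z=1)
  D: rows 8-9 cols 4-5 z=4 -> covers; best now B (z=1)
  E: rows 0-1 cols 2-3 -> outside (row miss)
Winner: B at z=1

Answer: 1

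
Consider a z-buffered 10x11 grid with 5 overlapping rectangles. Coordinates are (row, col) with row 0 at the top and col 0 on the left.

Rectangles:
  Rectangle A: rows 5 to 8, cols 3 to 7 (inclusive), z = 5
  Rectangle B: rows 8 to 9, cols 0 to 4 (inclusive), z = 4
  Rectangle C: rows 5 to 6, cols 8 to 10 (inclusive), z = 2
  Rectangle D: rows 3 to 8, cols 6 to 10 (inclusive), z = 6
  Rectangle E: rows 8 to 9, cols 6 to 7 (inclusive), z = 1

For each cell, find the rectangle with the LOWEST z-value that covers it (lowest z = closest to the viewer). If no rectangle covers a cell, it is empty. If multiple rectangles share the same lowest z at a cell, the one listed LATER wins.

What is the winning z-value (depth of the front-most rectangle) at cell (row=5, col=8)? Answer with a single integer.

Check cell (5,8):
  A: rows 5-8 cols 3-7 -> outside (col miss)
  B: rows 8-9 cols 0-4 -> outside (row miss)
  C: rows 5-6 cols 8-10 z=2 -> covers; best now C (z=2)
  D: rows 3-8 cols 6-10 z=6 -> covers; best now C (z=2)
  E: rows 8-9 cols 6-7 -> outside (row miss)
Winner: C at z=2

Answer: 2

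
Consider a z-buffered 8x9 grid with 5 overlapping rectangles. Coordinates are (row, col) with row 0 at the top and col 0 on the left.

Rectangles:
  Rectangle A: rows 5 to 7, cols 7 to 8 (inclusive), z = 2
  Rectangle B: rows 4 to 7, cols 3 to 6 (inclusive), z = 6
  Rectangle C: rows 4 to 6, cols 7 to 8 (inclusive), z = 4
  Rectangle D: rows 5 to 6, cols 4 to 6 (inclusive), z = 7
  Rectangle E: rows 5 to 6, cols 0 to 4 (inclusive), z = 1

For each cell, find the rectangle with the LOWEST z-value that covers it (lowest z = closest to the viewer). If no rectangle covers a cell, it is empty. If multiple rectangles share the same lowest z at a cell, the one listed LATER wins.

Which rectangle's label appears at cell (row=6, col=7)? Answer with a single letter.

Check cell (6,7):
  A: rows 5-7 cols 7-8 z=2 -> covers; best now A (z=2)
  B: rows 4-7 cols 3-6 -> outside (col miss)
  C: rows 4-6 cols 7-8 z=4 -> covers; best now A (z=2)
  D: rows 5-6 cols 4-6 -> outside (col miss)
  E: rows 5-6 cols 0-4 -> outside (col miss)
Winner: A at z=2

Answer: A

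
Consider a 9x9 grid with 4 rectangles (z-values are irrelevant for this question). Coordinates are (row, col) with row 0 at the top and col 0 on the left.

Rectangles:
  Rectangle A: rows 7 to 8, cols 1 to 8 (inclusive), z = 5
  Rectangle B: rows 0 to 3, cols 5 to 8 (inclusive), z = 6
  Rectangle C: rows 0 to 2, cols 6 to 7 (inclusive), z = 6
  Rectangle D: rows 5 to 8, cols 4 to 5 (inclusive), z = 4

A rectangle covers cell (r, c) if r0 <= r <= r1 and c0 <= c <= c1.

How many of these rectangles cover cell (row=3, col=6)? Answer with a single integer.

Check cell (3,6):
  A: rows 7-8 cols 1-8 -> outside (row miss)
  B: rows 0-3 cols 5-8 -> covers
  C: rows 0-2 cols 6-7 -> outside (row miss)
  D: rows 5-8 cols 4-5 -> outside (row miss)
Count covering = 1

Answer: 1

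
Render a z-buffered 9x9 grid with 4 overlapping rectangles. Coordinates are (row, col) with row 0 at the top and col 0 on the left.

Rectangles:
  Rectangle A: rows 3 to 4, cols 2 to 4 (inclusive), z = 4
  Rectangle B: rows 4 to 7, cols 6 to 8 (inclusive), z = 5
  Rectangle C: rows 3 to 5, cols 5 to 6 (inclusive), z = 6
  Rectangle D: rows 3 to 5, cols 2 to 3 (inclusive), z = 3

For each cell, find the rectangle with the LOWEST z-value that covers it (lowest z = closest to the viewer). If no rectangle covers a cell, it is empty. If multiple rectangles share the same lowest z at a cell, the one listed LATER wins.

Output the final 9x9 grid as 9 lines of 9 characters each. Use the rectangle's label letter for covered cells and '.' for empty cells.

.........
.........
.........
..DDACC..
..DDACBBB
..DD.CBBB
......BBB
......BBB
.........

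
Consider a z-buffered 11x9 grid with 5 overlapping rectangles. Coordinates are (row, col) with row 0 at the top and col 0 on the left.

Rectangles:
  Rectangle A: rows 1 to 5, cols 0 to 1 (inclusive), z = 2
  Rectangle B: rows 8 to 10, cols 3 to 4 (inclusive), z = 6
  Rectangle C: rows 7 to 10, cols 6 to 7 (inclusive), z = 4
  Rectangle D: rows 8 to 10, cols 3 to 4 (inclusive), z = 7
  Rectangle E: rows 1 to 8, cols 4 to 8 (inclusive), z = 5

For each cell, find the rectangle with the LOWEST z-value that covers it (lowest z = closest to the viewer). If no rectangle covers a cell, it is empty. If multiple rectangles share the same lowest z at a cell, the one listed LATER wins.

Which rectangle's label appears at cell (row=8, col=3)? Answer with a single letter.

Answer: B

Derivation:
Check cell (8,3):
  A: rows 1-5 cols 0-1 -> outside (row miss)
  B: rows 8-10 cols 3-4 z=6 -> covers; best now B (z=6)
  C: rows 7-10 cols 6-7 -> outside (col miss)
  D: rows 8-10 cols 3-4 z=7 -> covers; best now B (z=6)
  E: rows 1-8 cols 4-8 -> outside (col miss)
Winner: B at z=6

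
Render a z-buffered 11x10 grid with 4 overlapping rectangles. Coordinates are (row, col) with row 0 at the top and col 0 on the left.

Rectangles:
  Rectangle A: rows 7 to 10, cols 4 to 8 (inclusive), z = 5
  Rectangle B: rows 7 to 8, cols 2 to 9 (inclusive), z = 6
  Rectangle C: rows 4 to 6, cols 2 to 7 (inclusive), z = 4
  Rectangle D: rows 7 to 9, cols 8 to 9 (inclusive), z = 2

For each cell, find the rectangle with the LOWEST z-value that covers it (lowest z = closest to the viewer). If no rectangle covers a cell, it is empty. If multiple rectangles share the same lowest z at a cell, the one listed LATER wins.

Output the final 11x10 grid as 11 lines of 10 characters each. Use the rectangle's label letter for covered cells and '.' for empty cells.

..........
..........
..........
..........
..CCCCCC..
..CCCCCC..
..CCCCCC..
..BBAAAADD
..BBAAAADD
....AAAADD
....AAAAA.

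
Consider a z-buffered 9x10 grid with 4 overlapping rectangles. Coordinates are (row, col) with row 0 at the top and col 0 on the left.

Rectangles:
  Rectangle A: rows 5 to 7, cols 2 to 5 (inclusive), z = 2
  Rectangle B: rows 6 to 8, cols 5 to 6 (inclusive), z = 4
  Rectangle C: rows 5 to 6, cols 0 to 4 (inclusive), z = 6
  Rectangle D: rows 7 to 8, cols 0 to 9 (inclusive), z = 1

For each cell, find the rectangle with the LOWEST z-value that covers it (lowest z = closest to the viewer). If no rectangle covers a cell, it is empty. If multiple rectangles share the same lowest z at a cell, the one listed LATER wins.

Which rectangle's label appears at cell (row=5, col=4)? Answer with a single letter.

Answer: A

Derivation:
Check cell (5,4):
  A: rows 5-7 cols 2-5 z=2 -> covers; best now A (z=2)
  B: rows 6-8 cols 5-6 -> outside (row miss)
  C: rows 5-6 cols 0-4 z=6 -> covers; best now A (z=2)
  D: rows 7-8 cols 0-9 -> outside (row miss)
Winner: A at z=2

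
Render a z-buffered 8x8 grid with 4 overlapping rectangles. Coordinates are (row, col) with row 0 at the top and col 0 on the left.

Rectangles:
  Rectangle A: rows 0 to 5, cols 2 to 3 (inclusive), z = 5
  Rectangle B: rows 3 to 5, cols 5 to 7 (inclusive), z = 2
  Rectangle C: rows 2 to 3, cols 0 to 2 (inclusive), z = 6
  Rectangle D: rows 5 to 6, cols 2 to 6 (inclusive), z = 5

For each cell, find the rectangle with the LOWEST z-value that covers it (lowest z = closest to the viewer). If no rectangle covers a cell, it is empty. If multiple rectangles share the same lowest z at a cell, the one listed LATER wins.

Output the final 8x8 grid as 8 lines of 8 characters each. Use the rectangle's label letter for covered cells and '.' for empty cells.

..AA....
..AA....
CCAA....
CCAA.BBB
..AA.BBB
..DDDBBB
..DDDDD.
........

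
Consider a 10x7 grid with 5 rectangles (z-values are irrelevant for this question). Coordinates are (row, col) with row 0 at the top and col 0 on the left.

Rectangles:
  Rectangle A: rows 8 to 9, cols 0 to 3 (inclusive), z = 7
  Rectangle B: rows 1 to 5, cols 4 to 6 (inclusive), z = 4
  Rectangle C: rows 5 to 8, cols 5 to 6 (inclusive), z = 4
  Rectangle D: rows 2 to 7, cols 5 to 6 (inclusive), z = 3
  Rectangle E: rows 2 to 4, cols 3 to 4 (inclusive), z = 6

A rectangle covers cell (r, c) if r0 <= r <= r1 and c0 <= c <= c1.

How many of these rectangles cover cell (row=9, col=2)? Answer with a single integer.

Check cell (9,2):
  A: rows 8-9 cols 0-3 -> covers
  B: rows 1-5 cols 4-6 -> outside (row miss)
  C: rows 5-8 cols 5-6 -> outside (row miss)
  D: rows 2-7 cols 5-6 -> outside (row miss)
  E: rows 2-4 cols 3-4 -> outside (row miss)
Count covering = 1

Answer: 1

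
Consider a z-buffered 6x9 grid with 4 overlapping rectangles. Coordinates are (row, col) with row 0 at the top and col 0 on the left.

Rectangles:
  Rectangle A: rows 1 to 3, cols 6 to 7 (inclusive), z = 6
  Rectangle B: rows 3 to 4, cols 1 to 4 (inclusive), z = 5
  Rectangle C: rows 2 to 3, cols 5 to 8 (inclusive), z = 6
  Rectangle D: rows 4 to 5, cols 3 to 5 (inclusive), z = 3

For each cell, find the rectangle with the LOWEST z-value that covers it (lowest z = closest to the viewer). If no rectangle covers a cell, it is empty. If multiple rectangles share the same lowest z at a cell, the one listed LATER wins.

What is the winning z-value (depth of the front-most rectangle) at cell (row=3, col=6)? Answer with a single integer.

Check cell (3,6):
  A: rows 1-3 cols 6-7 z=6 -> covers; best now A (z=6)
  B: rows 3-4 cols 1-4 -> outside (col miss)
  C: rows 2-3 cols 5-8 z=6 -> covers; best now C (z=6)
  D: rows 4-5 cols 3-5 -> outside (row miss)
Winner: C at z=6

Answer: 6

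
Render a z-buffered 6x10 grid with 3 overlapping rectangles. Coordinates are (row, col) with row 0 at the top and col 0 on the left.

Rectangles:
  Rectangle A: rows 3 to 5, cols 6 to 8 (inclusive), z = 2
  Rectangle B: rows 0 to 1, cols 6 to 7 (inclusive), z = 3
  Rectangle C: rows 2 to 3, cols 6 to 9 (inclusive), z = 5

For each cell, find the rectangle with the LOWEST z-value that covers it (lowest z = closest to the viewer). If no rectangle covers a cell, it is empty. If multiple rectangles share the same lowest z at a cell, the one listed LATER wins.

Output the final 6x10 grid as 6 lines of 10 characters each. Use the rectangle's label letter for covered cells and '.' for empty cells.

......BB..
......BB..
......CCCC
......AAAC
......AAA.
......AAA.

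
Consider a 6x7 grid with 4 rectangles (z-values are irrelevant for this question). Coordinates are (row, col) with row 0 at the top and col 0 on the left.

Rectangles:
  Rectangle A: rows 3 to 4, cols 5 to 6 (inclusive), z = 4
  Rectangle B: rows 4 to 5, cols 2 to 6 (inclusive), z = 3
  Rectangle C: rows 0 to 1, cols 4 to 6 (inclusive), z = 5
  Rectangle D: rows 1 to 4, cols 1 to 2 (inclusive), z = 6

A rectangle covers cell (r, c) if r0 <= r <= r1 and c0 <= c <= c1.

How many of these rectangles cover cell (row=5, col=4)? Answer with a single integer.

Answer: 1

Derivation:
Check cell (5,4):
  A: rows 3-4 cols 5-6 -> outside (row miss)
  B: rows 4-5 cols 2-6 -> covers
  C: rows 0-1 cols 4-6 -> outside (row miss)
  D: rows 1-4 cols 1-2 -> outside (row miss)
Count covering = 1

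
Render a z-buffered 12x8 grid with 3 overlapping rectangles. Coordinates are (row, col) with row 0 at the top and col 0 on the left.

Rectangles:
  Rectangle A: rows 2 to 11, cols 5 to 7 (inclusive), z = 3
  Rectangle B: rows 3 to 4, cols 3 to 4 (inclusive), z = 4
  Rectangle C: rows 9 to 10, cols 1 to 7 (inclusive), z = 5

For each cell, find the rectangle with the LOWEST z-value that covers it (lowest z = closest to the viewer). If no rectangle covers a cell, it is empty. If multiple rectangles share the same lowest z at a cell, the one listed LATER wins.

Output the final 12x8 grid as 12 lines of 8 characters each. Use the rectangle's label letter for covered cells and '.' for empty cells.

........
........
.....AAA
...BBAAA
...BBAAA
.....AAA
.....AAA
.....AAA
.....AAA
.CCCCAAA
.CCCCAAA
.....AAA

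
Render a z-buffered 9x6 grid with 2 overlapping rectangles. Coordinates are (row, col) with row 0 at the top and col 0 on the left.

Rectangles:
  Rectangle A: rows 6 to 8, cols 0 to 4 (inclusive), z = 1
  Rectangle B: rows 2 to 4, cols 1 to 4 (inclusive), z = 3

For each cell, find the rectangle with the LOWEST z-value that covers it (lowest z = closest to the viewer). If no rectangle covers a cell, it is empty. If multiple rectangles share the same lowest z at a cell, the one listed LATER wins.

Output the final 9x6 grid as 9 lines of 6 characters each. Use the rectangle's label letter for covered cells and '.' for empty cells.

......
......
.BBBB.
.BBBB.
.BBBB.
......
AAAAA.
AAAAA.
AAAAA.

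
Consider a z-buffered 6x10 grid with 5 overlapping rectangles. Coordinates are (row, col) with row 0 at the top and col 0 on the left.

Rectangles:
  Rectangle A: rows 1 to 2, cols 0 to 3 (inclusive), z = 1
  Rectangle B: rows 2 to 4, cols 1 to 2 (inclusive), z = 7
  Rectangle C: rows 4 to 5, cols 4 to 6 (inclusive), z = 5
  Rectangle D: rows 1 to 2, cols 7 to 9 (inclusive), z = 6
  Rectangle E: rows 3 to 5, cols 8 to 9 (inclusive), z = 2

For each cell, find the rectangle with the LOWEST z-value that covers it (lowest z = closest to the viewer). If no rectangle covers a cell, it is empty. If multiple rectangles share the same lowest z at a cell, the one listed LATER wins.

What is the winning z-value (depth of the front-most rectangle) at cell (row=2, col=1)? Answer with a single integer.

Check cell (2,1):
  A: rows 1-2 cols 0-3 z=1 -> covers; best now A (z=1)
  B: rows 2-4 cols 1-2 z=7 -> covers; best now A (z=1)
  C: rows 4-5 cols 4-6 -> outside (row miss)
  D: rows 1-2 cols 7-9 -> outside (col miss)
  E: rows 3-5 cols 8-9 -> outside (row miss)
Winner: A at z=1

Answer: 1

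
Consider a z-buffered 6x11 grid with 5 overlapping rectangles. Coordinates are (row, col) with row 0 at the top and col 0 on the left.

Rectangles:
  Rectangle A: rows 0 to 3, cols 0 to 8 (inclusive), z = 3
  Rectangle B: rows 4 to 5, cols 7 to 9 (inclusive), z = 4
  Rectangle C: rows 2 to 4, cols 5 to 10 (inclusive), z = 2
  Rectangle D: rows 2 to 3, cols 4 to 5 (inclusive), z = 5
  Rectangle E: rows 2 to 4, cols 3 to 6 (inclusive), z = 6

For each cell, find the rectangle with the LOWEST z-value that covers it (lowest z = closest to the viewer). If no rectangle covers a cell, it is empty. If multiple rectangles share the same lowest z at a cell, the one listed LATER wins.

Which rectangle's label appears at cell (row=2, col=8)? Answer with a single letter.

Check cell (2,8):
  A: rows 0-3 cols 0-8 z=3 -> covers; best now A (z=3)
  B: rows 4-5 cols 7-9 -> outside (row miss)
  C: rows 2-4 cols 5-10 z=2 -> covers; best now C (z=2)
  D: rows 2-3 cols 4-5 -> outside (col miss)
  E: rows 2-4 cols 3-6 -> outside (col miss)
Winner: C at z=2

Answer: C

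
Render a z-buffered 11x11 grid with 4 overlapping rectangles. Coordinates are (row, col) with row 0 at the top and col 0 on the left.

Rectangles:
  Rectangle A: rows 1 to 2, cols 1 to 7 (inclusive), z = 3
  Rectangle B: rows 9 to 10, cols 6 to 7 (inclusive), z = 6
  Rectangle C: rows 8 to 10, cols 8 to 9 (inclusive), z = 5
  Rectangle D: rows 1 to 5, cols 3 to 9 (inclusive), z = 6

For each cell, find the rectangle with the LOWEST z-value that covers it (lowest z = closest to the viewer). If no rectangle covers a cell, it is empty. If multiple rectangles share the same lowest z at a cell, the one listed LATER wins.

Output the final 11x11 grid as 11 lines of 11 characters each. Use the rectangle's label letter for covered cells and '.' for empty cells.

...........
.AAAAAAADD.
.AAAAAAADD.
...DDDDDDD.
...DDDDDDD.
...DDDDDDD.
...........
...........
........CC.
......BBCC.
......BBCC.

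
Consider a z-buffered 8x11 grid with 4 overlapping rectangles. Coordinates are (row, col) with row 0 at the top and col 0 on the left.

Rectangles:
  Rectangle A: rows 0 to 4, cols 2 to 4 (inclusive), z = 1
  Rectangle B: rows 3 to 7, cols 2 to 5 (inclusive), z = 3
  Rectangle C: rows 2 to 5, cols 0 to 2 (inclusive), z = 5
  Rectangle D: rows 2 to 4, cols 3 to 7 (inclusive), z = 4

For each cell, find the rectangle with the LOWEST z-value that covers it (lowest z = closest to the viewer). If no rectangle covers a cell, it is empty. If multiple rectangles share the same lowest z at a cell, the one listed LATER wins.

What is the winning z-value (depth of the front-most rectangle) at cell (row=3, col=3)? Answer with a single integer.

Answer: 1

Derivation:
Check cell (3,3):
  A: rows 0-4 cols 2-4 z=1 -> covers; best now A (z=1)
  B: rows 3-7 cols 2-5 z=3 -> covers; best now A (z=1)
  C: rows 2-5 cols 0-2 -> outside (col miss)
  D: rows 2-4 cols 3-7 z=4 -> covers; best now A (z=1)
Winner: A at z=1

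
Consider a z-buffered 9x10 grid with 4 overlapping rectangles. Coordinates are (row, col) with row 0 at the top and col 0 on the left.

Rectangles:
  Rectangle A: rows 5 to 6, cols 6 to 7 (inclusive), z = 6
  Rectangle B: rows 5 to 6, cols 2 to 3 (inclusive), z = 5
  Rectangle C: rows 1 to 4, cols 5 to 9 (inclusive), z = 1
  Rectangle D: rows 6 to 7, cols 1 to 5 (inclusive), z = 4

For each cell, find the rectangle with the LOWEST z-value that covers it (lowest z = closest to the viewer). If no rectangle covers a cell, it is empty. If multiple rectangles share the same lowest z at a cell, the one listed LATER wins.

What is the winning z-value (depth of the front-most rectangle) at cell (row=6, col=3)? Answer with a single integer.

Check cell (6,3):
  A: rows 5-6 cols 6-7 -> outside (col miss)
  B: rows 5-6 cols 2-3 z=5 -> covers; best now B (z=5)
  C: rows 1-4 cols 5-9 -> outside (row miss)
  D: rows 6-7 cols 1-5 z=4 -> covers; best now D (z=4)
Winner: D at z=4

Answer: 4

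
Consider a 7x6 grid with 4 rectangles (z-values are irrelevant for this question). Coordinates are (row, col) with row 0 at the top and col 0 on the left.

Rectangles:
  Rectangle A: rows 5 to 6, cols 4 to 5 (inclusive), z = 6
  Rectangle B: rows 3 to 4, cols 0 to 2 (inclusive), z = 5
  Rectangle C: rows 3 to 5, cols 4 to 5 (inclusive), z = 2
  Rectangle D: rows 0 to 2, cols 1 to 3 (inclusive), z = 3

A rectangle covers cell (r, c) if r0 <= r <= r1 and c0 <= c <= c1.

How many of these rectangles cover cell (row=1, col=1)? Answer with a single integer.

Answer: 1

Derivation:
Check cell (1,1):
  A: rows 5-6 cols 4-5 -> outside (row miss)
  B: rows 3-4 cols 0-2 -> outside (row miss)
  C: rows 3-5 cols 4-5 -> outside (row miss)
  D: rows 0-2 cols 1-3 -> covers
Count covering = 1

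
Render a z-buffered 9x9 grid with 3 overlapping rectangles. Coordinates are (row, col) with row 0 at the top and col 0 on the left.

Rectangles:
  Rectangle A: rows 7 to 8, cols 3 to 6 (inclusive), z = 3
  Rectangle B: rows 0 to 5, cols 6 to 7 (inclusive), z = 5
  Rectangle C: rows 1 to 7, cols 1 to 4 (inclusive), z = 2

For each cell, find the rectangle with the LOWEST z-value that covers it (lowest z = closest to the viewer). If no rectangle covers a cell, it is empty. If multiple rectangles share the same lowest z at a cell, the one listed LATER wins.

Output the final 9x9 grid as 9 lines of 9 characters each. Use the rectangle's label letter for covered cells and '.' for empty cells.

......BB.
.CCCC.BB.
.CCCC.BB.
.CCCC.BB.
.CCCC.BB.
.CCCC.BB.
.CCCC....
.CCCCAA..
...AAAA..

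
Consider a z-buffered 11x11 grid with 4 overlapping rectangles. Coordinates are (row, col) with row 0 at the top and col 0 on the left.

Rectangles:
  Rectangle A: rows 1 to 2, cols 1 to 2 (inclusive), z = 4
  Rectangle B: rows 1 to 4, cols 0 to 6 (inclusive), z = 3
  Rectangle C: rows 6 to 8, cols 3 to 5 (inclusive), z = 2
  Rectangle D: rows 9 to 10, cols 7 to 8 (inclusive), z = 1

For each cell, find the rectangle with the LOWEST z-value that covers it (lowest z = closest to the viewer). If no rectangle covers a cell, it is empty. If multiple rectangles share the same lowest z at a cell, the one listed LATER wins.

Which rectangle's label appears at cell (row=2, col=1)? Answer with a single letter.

Answer: B

Derivation:
Check cell (2,1):
  A: rows 1-2 cols 1-2 z=4 -> covers; best now A (z=4)
  B: rows 1-4 cols 0-6 z=3 -> covers; best now B (z=3)
  C: rows 6-8 cols 3-5 -> outside (row miss)
  D: rows 9-10 cols 7-8 -> outside (row miss)
Winner: B at z=3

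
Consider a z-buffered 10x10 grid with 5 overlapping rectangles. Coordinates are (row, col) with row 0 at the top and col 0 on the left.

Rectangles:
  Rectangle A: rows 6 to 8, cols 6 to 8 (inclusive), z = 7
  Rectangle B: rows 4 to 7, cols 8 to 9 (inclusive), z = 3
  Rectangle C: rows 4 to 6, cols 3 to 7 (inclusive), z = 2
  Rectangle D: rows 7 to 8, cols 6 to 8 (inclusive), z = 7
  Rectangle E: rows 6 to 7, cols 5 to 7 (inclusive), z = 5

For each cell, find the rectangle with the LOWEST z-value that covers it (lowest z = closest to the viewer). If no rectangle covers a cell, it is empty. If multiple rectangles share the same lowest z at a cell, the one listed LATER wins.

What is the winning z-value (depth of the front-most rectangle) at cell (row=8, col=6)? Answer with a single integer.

Check cell (8,6):
  A: rows 6-8 cols 6-8 z=7 -> covers; best now A (z=7)
  B: rows 4-7 cols 8-9 -> outside (row miss)
  C: rows 4-6 cols 3-7 -> outside (row miss)
  D: rows 7-8 cols 6-8 z=7 -> covers; best now D (z=7)
  E: rows 6-7 cols 5-7 -> outside (row miss)
Winner: D at z=7

Answer: 7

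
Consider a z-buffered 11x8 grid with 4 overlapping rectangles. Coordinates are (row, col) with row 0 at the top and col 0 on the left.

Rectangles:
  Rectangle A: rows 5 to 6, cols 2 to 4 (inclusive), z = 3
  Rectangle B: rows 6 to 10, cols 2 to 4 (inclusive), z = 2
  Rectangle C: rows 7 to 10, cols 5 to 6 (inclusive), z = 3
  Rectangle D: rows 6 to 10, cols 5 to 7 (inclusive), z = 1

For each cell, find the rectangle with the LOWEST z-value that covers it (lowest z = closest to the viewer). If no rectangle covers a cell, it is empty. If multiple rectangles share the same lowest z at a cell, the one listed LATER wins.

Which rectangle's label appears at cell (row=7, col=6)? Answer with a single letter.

Answer: D

Derivation:
Check cell (7,6):
  A: rows 5-6 cols 2-4 -> outside (row miss)
  B: rows 6-10 cols 2-4 -> outside (col miss)
  C: rows 7-10 cols 5-6 z=3 -> covers; best now C (z=3)
  D: rows 6-10 cols 5-7 z=1 -> covers; best now D (z=1)
Winner: D at z=1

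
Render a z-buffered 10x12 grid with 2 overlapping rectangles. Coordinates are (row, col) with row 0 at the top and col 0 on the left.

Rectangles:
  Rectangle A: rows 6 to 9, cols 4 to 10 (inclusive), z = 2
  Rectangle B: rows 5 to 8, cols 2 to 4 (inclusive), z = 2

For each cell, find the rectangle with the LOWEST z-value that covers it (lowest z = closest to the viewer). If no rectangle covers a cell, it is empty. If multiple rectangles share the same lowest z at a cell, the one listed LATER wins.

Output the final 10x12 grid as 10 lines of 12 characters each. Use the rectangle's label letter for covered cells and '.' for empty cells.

............
............
............
............
............
..BBB.......
..BBBAAAAAA.
..BBBAAAAAA.
..BBBAAAAAA.
....AAAAAAA.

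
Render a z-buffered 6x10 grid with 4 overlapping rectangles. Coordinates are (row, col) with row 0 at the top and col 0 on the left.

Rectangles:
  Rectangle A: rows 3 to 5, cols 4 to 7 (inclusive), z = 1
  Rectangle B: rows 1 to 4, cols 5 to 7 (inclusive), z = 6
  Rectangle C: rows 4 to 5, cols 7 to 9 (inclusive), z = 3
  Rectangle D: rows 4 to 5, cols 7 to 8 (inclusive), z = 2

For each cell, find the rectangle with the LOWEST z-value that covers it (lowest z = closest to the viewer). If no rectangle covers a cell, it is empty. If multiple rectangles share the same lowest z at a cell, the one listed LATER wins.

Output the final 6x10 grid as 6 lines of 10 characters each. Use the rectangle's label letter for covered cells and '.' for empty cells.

..........
.....BBB..
.....BBB..
....AAAA..
....AAAADC
....AAAADC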